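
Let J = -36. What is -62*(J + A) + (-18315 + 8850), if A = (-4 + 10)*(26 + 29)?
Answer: -27693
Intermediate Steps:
A = 330 (A = 6*55 = 330)
-62*(J + A) + (-18315 + 8850) = -62*(-36 + 330) + (-18315 + 8850) = -62*294 - 9465 = -18228 - 9465 = -27693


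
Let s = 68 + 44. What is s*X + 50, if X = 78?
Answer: 8786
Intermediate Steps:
s = 112
s*X + 50 = 112*78 + 50 = 8736 + 50 = 8786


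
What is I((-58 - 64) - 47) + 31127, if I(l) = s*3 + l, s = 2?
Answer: 30964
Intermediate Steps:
I(l) = 6 + l (I(l) = 2*3 + l = 6 + l)
I((-58 - 64) - 47) + 31127 = (6 + ((-58 - 64) - 47)) + 31127 = (6 + (-122 - 47)) + 31127 = (6 - 169) + 31127 = -163 + 31127 = 30964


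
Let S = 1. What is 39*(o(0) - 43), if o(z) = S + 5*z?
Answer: -1638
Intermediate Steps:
o(z) = 1 + 5*z
39*(o(0) - 43) = 39*((1 + 5*0) - 43) = 39*((1 + 0) - 43) = 39*(1 - 43) = 39*(-42) = -1638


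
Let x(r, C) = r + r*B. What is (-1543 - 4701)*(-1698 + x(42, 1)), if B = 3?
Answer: 9553320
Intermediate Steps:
x(r, C) = 4*r (x(r, C) = r + r*3 = r + 3*r = 4*r)
(-1543 - 4701)*(-1698 + x(42, 1)) = (-1543 - 4701)*(-1698 + 4*42) = -6244*(-1698 + 168) = -6244*(-1530) = 9553320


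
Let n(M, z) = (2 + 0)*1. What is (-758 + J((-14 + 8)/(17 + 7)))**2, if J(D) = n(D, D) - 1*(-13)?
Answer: 552049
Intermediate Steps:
n(M, z) = 2 (n(M, z) = 2*1 = 2)
J(D) = 15 (J(D) = 2 - 1*(-13) = 2 + 13 = 15)
(-758 + J((-14 + 8)/(17 + 7)))**2 = (-758 + 15)**2 = (-743)**2 = 552049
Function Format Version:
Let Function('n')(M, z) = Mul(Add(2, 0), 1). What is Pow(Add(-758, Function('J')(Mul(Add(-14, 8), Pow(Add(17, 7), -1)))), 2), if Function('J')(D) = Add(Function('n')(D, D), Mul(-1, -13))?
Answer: 552049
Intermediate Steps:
Function('n')(M, z) = 2 (Function('n')(M, z) = Mul(2, 1) = 2)
Function('J')(D) = 15 (Function('J')(D) = Add(2, Mul(-1, -13)) = Add(2, 13) = 15)
Pow(Add(-758, Function('J')(Mul(Add(-14, 8), Pow(Add(17, 7), -1)))), 2) = Pow(Add(-758, 15), 2) = Pow(-743, 2) = 552049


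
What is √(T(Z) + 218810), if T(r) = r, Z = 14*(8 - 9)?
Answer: 2*√54699 ≈ 467.76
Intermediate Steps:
Z = -14 (Z = 14*(-1) = -14)
√(T(Z) + 218810) = √(-14 + 218810) = √218796 = 2*√54699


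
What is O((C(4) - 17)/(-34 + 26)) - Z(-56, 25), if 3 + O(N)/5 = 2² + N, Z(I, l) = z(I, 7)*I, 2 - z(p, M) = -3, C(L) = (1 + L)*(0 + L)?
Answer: 2265/8 ≈ 283.13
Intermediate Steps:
C(L) = L*(1 + L) (C(L) = (1 + L)*L = L*(1 + L))
z(p, M) = 5 (z(p, M) = 2 - 1*(-3) = 2 + 3 = 5)
Z(I, l) = 5*I
O(N) = 5 + 5*N (O(N) = -15 + 5*(2² + N) = -15 + 5*(4 + N) = -15 + (20 + 5*N) = 5 + 5*N)
O((C(4) - 17)/(-34 + 26)) - Z(-56, 25) = (5 + 5*((4*(1 + 4) - 17)/(-34 + 26))) - 5*(-56) = (5 + 5*((4*5 - 17)/(-8))) - 1*(-280) = (5 + 5*((20 - 17)*(-⅛))) + 280 = (5 + 5*(3*(-⅛))) + 280 = (5 + 5*(-3/8)) + 280 = (5 - 15/8) + 280 = 25/8 + 280 = 2265/8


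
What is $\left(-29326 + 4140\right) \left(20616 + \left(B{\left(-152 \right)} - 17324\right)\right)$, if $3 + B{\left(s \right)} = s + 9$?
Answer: $-79235156$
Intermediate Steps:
$B{\left(s \right)} = 6 + s$ ($B{\left(s \right)} = -3 + \left(s + 9\right) = -3 + \left(9 + s\right) = 6 + s$)
$\left(-29326 + 4140\right) \left(20616 + \left(B{\left(-152 \right)} - 17324\right)\right) = \left(-29326 + 4140\right) \left(20616 + \left(\left(6 - 152\right) - 17324\right)\right) = - 25186 \left(20616 - 17470\right) = \left(-25186\right) 3146 = -79235156$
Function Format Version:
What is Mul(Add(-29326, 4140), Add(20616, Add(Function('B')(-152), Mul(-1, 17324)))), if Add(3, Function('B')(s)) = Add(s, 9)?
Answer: -79235156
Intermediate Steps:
Function('B')(s) = Add(6, s) (Function('B')(s) = Add(-3, Add(s, 9)) = Add(-3, Add(9, s)) = Add(6, s))
Mul(Add(-29326, 4140), Add(20616, Add(Function('B')(-152), Mul(-1, 17324)))) = Mul(Add(-29326, 4140), Add(20616, Add(Add(6, -152), Mul(-1, 17324)))) = Mul(-25186, Add(20616, Add(-146, -17324))) = Mul(-25186, Add(20616, -17470)) = Mul(-25186, 3146) = -79235156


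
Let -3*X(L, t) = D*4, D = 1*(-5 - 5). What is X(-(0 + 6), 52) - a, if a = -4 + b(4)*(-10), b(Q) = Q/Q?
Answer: 82/3 ≈ 27.333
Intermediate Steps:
D = -10 (D = 1*(-10) = -10)
b(Q) = 1
a = -14 (a = -4 + 1*(-10) = -4 - 10 = -14)
X(L, t) = 40/3 (X(L, t) = -(-10)*4/3 = -⅓*(-40) = 40/3)
X(-(0 + 6), 52) - a = 40/3 - 1*(-14) = 40/3 + 14 = 82/3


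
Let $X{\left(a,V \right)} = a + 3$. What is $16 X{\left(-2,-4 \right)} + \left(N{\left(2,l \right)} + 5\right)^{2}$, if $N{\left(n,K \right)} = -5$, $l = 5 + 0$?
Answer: $16$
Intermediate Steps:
$l = 5$
$X{\left(a,V \right)} = 3 + a$
$16 X{\left(-2,-4 \right)} + \left(N{\left(2,l \right)} + 5\right)^{2} = 16 \left(3 - 2\right) + \left(-5 + 5\right)^{2} = 16 \cdot 1 + 0^{2} = 16 + 0 = 16$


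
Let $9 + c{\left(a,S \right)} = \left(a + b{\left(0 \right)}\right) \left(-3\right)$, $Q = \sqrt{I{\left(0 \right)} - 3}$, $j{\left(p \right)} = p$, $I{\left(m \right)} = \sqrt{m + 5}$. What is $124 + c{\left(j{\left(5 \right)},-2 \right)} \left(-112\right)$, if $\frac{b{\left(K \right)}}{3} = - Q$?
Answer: $2812 - 1008 \sqrt{-3 + \sqrt{5}} \approx 2812.0 - 881.02 i$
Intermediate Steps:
$I{\left(m \right)} = \sqrt{5 + m}$
$Q = \sqrt{-3 + \sqrt{5}}$ ($Q = \sqrt{\sqrt{5 + 0} - 3} = \sqrt{\sqrt{5} - 3} = \sqrt{-3 + \sqrt{5}} \approx 0.87403 i$)
$b{\left(K \right)} = - 3 \sqrt{-3 + \sqrt{5}}$ ($b{\left(K \right)} = 3 \left(- \sqrt{-3 + \sqrt{5}}\right) = - 3 \sqrt{-3 + \sqrt{5}}$)
$c{\left(a,S \right)} = -9 - 3 a + 9 i \sqrt{3 - \sqrt{5}}$ ($c{\left(a,S \right)} = -9 + \left(a - 3 i \sqrt{3 - \sqrt{5}}\right) \left(-3\right) = -9 - \left(3 a - 9 i \sqrt{3 - \sqrt{5}}\right) = -9 - 3 a + 9 i \sqrt{3 - \sqrt{5}}$)
$124 + c{\left(j{\left(5 \right)},-2 \right)} \left(-112\right) = 124 + \left(-9 - 15 + 9 i \sqrt{3 - \sqrt{5}}\right) \left(-112\right) = 124 + \left(-24 + 9 i \sqrt{3 - \sqrt{5}}\right) \left(-112\right) = 124 + \left(2688 - 1008 i \sqrt{3 - \sqrt{5}}\right) = 2812 - 1008 i \sqrt{3 - \sqrt{5}}$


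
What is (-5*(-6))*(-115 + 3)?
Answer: -3360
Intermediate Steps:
(-5*(-6))*(-115 + 3) = 30*(-112) = -3360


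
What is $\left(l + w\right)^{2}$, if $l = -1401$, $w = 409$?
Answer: $984064$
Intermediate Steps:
$\left(l + w\right)^{2} = \left(-1401 + 409\right)^{2} = \left(-992\right)^{2} = 984064$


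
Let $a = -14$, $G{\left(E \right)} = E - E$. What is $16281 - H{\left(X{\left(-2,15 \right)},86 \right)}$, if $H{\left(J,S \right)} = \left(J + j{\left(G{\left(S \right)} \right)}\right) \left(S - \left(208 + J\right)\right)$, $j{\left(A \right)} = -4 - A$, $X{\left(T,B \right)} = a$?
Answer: $14337$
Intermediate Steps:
$G{\left(E \right)} = 0$
$X{\left(T,B \right)} = -14$
$H{\left(J,S \right)} = \left(-4 + J\right) \left(-208 + S - J\right)$ ($H{\left(J,S \right)} = \left(J - 4\right) \left(S - \left(208 + J\right)\right) = \left(J + \left(-4 + 0\right)\right) \left(-208 + S - J\right) = \left(J - 4\right) \left(-208 + S - J\right) = \left(-4 + J\right) \left(-208 + S - J\right)$)
$16281 - H{\left(X{\left(-2,15 \right)},86 \right)} = 16281 - \left(832 - \left(-14\right)^{2} - -2856 - 344 - 1204\right) = 16281 - \left(832 - 196 + 2856 - 344 - 1204\right) = 16281 - 1944 = 14337$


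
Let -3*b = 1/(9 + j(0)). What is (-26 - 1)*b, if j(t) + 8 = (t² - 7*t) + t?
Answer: 9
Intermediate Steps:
j(t) = -8 + t² - 6*t (j(t) = -8 + ((t² - 7*t) + t) = -8 + (t² - 6*t) = -8 + t² - 6*t)
b = -⅓ (b = -1/(3*(9 + (-8 + 0² - 6*0))) = -1/(3*(9 + (-8 + 0 + 0))) = -1/(3*(9 - 8)) = -⅓/1 = -⅓*1 = -⅓ ≈ -0.33333)
(-26 - 1)*b = (-26 - 1)*(-⅓) = -27*(-⅓) = 9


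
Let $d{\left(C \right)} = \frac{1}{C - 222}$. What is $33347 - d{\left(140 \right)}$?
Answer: $\frac{2734455}{82} \approx 33347.0$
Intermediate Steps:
$d{\left(C \right)} = \frac{1}{-222 + C}$
$33347 - d{\left(140 \right)} = 33347 - \frac{1}{-222 + 140} = 33347 - \frac{1}{-82} = 33347 - - \frac{1}{82} = 33347 + \frac{1}{82} = \frac{2734455}{82}$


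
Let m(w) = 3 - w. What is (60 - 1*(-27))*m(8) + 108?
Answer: -327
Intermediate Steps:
(60 - 1*(-27))*m(8) + 108 = (60 - 1*(-27))*(3 - 1*8) + 108 = (60 + 27)*(3 - 8) + 108 = 87*(-5) + 108 = -435 + 108 = -327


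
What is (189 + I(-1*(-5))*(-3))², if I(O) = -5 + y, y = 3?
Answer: 38025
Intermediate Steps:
I(O) = -2 (I(O) = -5 + 3 = -2)
(189 + I(-1*(-5))*(-3))² = (189 - 2*(-3))² = (189 + 6)² = 195² = 38025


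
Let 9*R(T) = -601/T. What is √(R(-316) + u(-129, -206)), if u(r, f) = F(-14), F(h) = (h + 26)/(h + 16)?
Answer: √1395535/474 ≈ 2.4923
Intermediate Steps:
F(h) = (26 + h)/(16 + h)
u(r, f) = 6 (u(r, f) = (26 - 14)/(16 - 14) = 12/2 = (½)*12 = 6)
R(T) = -601/(9*T) (R(T) = (-601/T)/9 = -601/(9*T))
√(R(-316) + u(-129, -206)) = √(-601/9/(-316) + 6) = √(-601/9*(-1/316) + 6) = √(601/2844 + 6) = √(17665/2844) = √1395535/474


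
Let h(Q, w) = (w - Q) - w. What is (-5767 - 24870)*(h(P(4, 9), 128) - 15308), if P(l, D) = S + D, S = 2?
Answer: 469328203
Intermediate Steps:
P(l, D) = 2 + D
h(Q, w) = -Q
(-5767 - 24870)*(h(P(4, 9), 128) - 15308) = (-5767 - 24870)*(-(2 + 9) - 15308) = -30637*(-1*11 - 15308) = -30637*(-11 - 15308) = -30637*(-15319) = 469328203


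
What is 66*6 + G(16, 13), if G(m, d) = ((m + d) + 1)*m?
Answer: 876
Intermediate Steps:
G(m, d) = m*(1 + d + m) (G(m, d) = ((d + m) + 1)*m = (1 + d + m)*m = m*(1 + d + m))
66*6 + G(16, 13) = 66*6 + 16*(1 + 13 + 16) = 396 + 16*30 = 396 + 480 = 876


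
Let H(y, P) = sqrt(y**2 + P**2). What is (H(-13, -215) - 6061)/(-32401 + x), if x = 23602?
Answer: 6061/8799 - sqrt(46394)/8799 ≈ 0.66435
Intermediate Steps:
H(y, P) = sqrt(P**2 + y**2)
(H(-13, -215) - 6061)/(-32401 + x) = (sqrt((-215)**2 + (-13)**2) - 6061)/(-32401 + 23602) = (sqrt(46225 + 169) - 6061)/(-8799) = (sqrt(46394) - 6061)*(-1/8799) = (-6061 + sqrt(46394))*(-1/8799) = 6061/8799 - sqrt(46394)/8799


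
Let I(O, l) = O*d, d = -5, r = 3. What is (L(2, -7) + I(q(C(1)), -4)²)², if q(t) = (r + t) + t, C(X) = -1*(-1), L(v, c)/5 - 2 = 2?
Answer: 416025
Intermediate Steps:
L(v, c) = 20 (L(v, c) = 10 + 5*2 = 10 + 10 = 20)
C(X) = 1
q(t) = 3 + 2*t (q(t) = (3 + t) + t = 3 + 2*t)
I(O, l) = -5*O (I(O, l) = O*(-5) = -5*O)
(L(2, -7) + I(q(C(1)), -4)²)² = (20 + (-5*(3 + 2*1))²)² = (20 + (-5*(3 + 2))²)² = (20 + (-5*5)²)² = (20 + (-25)²)² = (20 + 625)² = 645² = 416025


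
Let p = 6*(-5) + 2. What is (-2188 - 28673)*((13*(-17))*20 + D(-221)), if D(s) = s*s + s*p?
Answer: -1561844349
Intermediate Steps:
p = -28 (p = -30 + 2 = -28)
D(s) = s² - 28*s (D(s) = s*s + s*(-28) = s² - 28*s)
(-2188 - 28673)*((13*(-17))*20 + D(-221)) = (-2188 - 28673)*((13*(-17))*20 - 221*(-28 - 221)) = -30861*(-221*20 - 221*(-249)) = -30861*(-4420 + 55029) = -30861*50609 = -1561844349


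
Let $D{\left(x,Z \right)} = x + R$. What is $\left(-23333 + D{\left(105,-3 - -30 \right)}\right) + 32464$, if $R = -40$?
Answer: $9196$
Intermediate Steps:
$D{\left(x,Z \right)} = -40 + x$ ($D{\left(x,Z \right)} = x - 40 = -40 + x$)
$\left(-23333 + D{\left(105,-3 - -30 \right)}\right) + 32464 = \left(-23333 + \left(-40 + 105\right)\right) + 32464 = \left(-23333 + 65\right) + 32464 = -23268 + 32464 = 9196$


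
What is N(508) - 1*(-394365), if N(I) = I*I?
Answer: 652429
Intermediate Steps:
N(I) = I²
N(508) - 1*(-394365) = 508² - 1*(-394365) = 258064 + 394365 = 652429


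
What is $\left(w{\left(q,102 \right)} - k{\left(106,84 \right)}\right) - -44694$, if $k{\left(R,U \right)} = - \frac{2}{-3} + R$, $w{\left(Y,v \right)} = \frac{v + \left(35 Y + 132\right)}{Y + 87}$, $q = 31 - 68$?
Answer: $\frac{6684917}{150} \approx 44566.0$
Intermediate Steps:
$q = -37$
$w{\left(Y,v \right)} = \frac{132 + v + 35 Y}{87 + Y}$ ($w{\left(Y,v \right)} = \frac{v + \left(132 + 35 Y\right)}{87 + Y} = \frac{132 + v + 35 Y}{87 + Y}$)
$k{\left(R,U \right)} = \frac{2}{3} + R$ ($k{\left(R,U \right)} = \left(-2\right) \left(- \frac{1}{3}\right) + R = \frac{2}{3} + R$)
$\left(w{\left(q,102 \right)} - k{\left(106,84 \right)}\right) - -44694 = \left(\frac{132 + 102 + 35 \left(-37\right)}{87 - 37} - \left(\frac{2}{3} + 106\right)\right) - -44694 = \left(\frac{132 + 102 - 1295}{50} - \frac{320}{3}\right) + 44694 = \left(\frac{1}{50} \left(-1061\right) - \frac{320}{3}\right) + 44694 = \left(- \frac{1061}{50} - \frac{320}{3}\right) + 44694 = - \frac{19183}{150} + 44694 = \frac{6684917}{150}$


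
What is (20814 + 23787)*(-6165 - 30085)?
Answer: -1616786250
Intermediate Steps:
(20814 + 23787)*(-6165 - 30085) = 44601*(-36250) = -1616786250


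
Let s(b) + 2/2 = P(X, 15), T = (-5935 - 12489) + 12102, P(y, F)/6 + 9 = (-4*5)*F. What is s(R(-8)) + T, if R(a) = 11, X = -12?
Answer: -8177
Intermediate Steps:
P(y, F) = -54 - 120*F (P(y, F) = -54 + 6*((-4*5)*F) = -54 + 6*(-20*F) = -54 - 120*F)
T = -6322 (T = -18424 + 12102 = -6322)
s(b) = -1855 (s(b) = -1 + (-54 - 120*15) = -1 + (-54 - 1800) = -1 - 1854 = -1855)
s(R(-8)) + T = -1855 - 6322 = -8177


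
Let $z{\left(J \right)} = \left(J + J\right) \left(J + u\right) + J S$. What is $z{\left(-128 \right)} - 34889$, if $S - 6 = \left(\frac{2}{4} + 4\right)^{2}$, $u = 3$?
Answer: $-6249$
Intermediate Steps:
$S = \frac{105}{4}$ ($S = 6 + \left(\frac{2}{4} + 4\right)^{2} = 6 + \left(2 \cdot \frac{1}{4} + 4\right)^{2} = 6 + \left(\frac{1}{2} + 4\right)^{2} = 6 + \left(\frac{9}{2}\right)^{2} = 6 + \frac{81}{4} = \frac{105}{4} \approx 26.25$)
$z{\left(J \right)} = \frac{105 J}{4} + 2 J \left(3 + J\right)$ ($z{\left(J \right)} = \left(J + J\right) \left(J + 3\right) + J \frac{105}{4} = 2 J \left(3 + J\right) + \frac{105 J}{4} = \frac{105 J}{4} + 2 J \left(3 + J\right)$)
$z{\left(-128 \right)} - 34889 = \frac{1}{4} \left(-128\right) \left(129 + 8 \left(-128\right)\right) - 34889 = \frac{1}{4} \left(-128\right) \left(129 - 1024\right) - 34889 = \frac{1}{4} \left(-128\right) \left(-895\right) - 34889 = 28640 - 34889 = -6249$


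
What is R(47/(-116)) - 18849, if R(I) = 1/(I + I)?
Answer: -885961/47 ≈ -18850.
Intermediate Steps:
R(I) = 1/(2*I)
R(47/(-116)) - 18849 = 1/(2*((47/(-116)))) - 18849 = 1/(2*((47*(-1/116)))) - 18849 = 1/(2*(-47/116)) - 18849 = (½)*(-116/47) - 18849 = -58/47 - 18849 = -885961/47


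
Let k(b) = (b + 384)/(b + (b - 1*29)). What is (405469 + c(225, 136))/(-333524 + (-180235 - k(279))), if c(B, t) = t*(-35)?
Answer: -211975061/271779174 ≈ -0.77995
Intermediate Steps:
k(b) = (384 + b)/(-29 + 2*b) (k(b) = (384 + b)/(b + (b - 29)) = (384 + b)/(b + (-29 + b)) = (384 + b)/(-29 + 2*b))
c(B, t) = -35*t
(405469 + c(225, 136))/(-333524 + (-180235 - k(279))) = (405469 - 35*136)/(-333524 + (-180235 - (384 + 279)/(-29 + 2*279))) = (405469 - 4760)/(-333524 + (-180235 - 663/(-29 + 558))) = 400709/(-333524 + (-180235 - 663/529)) = 400709/(-333524 - 95344978/529) = 400709/(-271779174/529) = 400709*(-529/271779174) = -211975061/271779174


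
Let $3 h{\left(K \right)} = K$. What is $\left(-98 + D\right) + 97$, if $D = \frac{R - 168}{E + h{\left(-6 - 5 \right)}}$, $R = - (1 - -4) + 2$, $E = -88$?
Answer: $\frac{238}{275} \approx 0.86545$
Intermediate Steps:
$h{\left(K \right)} = \frac{K}{3}$
$R = -3$ ($R = - (1 + 4) + 2 = \left(-1\right) 5 + 2 = -5 + 2 = -3$)
$D = \frac{513}{275}$ ($D = \frac{-3 - 168}{-88 + \frac{-6 - 5}{3}} = - \frac{171}{-88 + \frac{1}{3} \left(-11\right)} = - \frac{171}{-88 - \frac{11}{3}} = - \frac{171}{- \frac{275}{3}} = \left(-171\right) \left(- \frac{3}{275}\right) = \frac{513}{275} \approx 1.8655$)
$\left(-98 + D\right) + 97 = \left(-98 + \frac{513}{275}\right) + 97 = - \frac{26437}{275} + 97 = \frac{238}{275}$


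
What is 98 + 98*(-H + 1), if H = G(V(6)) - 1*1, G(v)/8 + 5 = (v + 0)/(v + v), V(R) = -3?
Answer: 3822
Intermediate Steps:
G(v) = -36 (G(v) = -40 + 8*((v + 0)/(v + v)) = -40 + 8*(v/((2*v))) = -40 + 8*(v*(1/(2*v))) = -40 + 8*(1/2) = -40 + 4 = -36)
H = -37 (H = -36 - 1*1 = -36 - 1 = -37)
98 + 98*(-H + 1) = 98 + 98*(-1*(-37) + 1) = 98 + 98*(37 + 1) = 98 + 98*38 = 98 + 3724 = 3822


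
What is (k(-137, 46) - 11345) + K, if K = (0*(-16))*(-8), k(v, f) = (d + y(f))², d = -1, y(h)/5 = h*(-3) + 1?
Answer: 459251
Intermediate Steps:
y(h) = 5 - 15*h (y(h) = 5*(h*(-3) + 1) = 5*(-3*h + 1) = 5*(1 - 3*h) = 5 - 15*h)
k(v, f) = (4 - 15*f)² (k(v, f) = (-1 + (5 - 15*f))² = (4 - 15*f)²)
K = 0 (K = 0*(-8) = 0)
(k(-137, 46) - 11345) + K = ((-4 + 15*46)² - 11345) + 0 = ((-4 + 690)² - 11345) + 0 = (686² - 11345) + 0 = (470596 - 11345) + 0 = 459251 + 0 = 459251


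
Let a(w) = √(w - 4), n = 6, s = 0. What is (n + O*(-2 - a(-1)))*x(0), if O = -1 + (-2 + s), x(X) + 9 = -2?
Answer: -132 - 33*I*√5 ≈ -132.0 - 73.79*I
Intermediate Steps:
x(X) = -11 (x(X) = -9 - 2 = -11)
a(w) = √(-4 + w)
O = -3 (O = -1 + (-2 + 0) = -1 - 2 = -3)
(n + O*(-2 - a(-1)))*x(0) = (6 - 3*(-2 - √(-4 - 1)))*(-11) = (6 - 3*(-2 - √(-5)))*(-11) = (6 - 3*(-2 - I*√5))*(-11) = (6 + (6 + 3*I*√5))*(-11) = (12 + 3*I*√5)*(-11) = -132 - 33*I*√5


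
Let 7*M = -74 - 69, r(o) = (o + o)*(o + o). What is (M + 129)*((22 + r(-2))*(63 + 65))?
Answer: 3696640/7 ≈ 5.2809e+5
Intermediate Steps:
r(o) = 4*o**2 (r(o) = (2*o)*(2*o) = 4*o**2)
M = -143/7 (M = (-74 - 69)/7 = (1/7)*(-143) = -143/7 ≈ -20.429)
(M + 129)*((22 + r(-2))*(63 + 65)) = (-143/7 + 129)*((22 + 4*(-2)**2)*(63 + 65)) = 760*((22 + 4*4)*128)/7 = 760*((22 + 16)*128)/7 = 760*(38*128)/7 = (760/7)*4864 = 3696640/7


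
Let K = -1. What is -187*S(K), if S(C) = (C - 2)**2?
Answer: -1683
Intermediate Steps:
S(C) = (-2 + C)**2
-187*S(K) = -187*(-2 - 1)**2 = -187*(-3)**2 = -187*9 = -1683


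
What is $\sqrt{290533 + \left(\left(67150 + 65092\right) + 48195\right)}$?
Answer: $3 \sqrt{52330} \approx 686.27$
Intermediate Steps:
$\sqrt{290533 + \left(\left(67150 + 65092\right) + 48195\right)} = \sqrt{290533 + \left(132242 + 48195\right)} = \sqrt{290533 + 180437} = \sqrt{470970} = 3 \sqrt{52330}$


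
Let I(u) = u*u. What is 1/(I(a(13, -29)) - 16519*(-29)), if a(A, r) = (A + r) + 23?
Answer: 1/479100 ≈ 2.0872e-6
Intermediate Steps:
a(A, r) = 23 + A + r
I(u) = u²
1/(I(a(13, -29)) - 16519*(-29)) = 1/((23 + 13 - 29)² - 16519*(-29)) = 1/(7² + 479051) = 1/(49 + 479051) = 1/479100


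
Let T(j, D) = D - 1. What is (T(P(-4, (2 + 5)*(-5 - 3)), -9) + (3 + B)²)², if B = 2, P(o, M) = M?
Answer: 225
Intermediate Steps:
T(j, D) = -1 + D
(T(P(-4, (2 + 5)*(-5 - 3)), -9) + (3 + B)²)² = ((-1 - 9) + (3 + 2)²)² = (-10 + 5²)² = (-10 + 25)² = 15² = 225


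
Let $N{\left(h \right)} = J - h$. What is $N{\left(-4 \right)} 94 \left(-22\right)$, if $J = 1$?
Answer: $-10340$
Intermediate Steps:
$N{\left(h \right)} = 1 - h$
$N{\left(-4 \right)} 94 \left(-22\right) = \left(1 - -4\right) 94 \left(-22\right) = \left(1 + 4\right) 94 \left(-22\right) = 5 \cdot 94 \left(-22\right) = 470 \left(-22\right) = -10340$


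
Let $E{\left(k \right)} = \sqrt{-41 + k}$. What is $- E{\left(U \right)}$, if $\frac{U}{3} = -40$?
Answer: $- i \sqrt{161} \approx - 12.689 i$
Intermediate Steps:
$U = -120$ ($U = 3 \left(-40\right) = -120$)
$- E{\left(U \right)} = - \sqrt{-41 - 120} = - \sqrt{-161} = - i \sqrt{161}$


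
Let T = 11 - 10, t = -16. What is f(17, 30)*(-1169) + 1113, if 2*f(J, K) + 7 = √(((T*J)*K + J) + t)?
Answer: 10409/2 - 1169*√511/2 ≈ -8008.3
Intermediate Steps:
T = 1
f(J, K) = -7/2 + √(-16 + J + J*K)/2 (f(J, K) = -7/2 + √(((1*J)*K + J) - 16)/2 = -7/2 + √((J*K + J) - 16)/2 = -7/2 + √((J + J*K) - 16)/2 = -7/2 + √(-16 + J + J*K)/2)
f(17, 30)*(-1169) + 1113 = (-7/2 + √(-16 + 17 + 17*30)/2)*(-1169) + 1113 = (-7/2 + √(-16 + 17 + 510)/2)*(-1169) + 1113 = (-7/2 + √511/2)*(-1169) + 1113 = (8183/2 - 1169*√511/2) + 1113 = 10409/2 - 1169*√511/2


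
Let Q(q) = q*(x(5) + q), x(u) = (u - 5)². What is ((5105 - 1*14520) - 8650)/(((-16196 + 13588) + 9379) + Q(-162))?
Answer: -3613/6603 ≈ -0.54718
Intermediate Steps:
x(u) = (-5 + u)²
Q(q) = q² (Q(q) = q*((-5 + 5)² + q) = q*(0² + q) = q*(0 + q) = q*q = q²)
((5105 - 1*14520) - 8650)/(((-16196 + 13588) + 9379) + Q(-162)) = ((5105 - 1*14520) - 8650)/(((-16196 + 13588) + 9379) + (-162)²) = ((5105 - 14520) - 8650)/((-2608 + 9379) + 26244) = (-9415 - 8650)/(6771 + 26244) = -18065/33015 = -18065*1/33015 = -3613/6603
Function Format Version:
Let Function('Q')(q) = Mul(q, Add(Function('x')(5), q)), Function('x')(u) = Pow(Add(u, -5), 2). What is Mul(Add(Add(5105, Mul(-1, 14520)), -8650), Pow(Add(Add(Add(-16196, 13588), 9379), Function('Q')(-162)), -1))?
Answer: Rational(-3613, 6603) ≈ -0.54718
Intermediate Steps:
Function('x')(u) = Pow(Add(-5, u), 2)
Function('Q')(q) = Pow(q, 2) (Function('Q')(q) = Mul(q, Add(Pow(Add(-5, 5), 2), q)) = Mul(q, Add(Pow(0, 2), q)) = Mul(q, Add(0, q)) = Mul(q, q) = Pow(q, 2))
Mul(Add(Add(5105, Mul(-1, 14520)), -8650), Pow(Add(Add(Add(-16196, 13588), 9379), Function('Q')(-162)), -1)) = Mul(Add(Add(5105, Mul(-1, 14520)), -8650), Pow(Add(Add(Add(-16196, 13588), 9379), Pow(-162, 2)), -1)) = Mul(Add(Add(5105, -14520), -8650), Pow(Add(Add(-2608, 9379), 26244), -1)) = Mul(Add(-9415, -8650), Pow(Add(6771, 26244), -1)) = Mul(-18065, Pow(33015, -1)) = Mul(-18065, Rational(1, 33015)) = Rational(-3613, 6603)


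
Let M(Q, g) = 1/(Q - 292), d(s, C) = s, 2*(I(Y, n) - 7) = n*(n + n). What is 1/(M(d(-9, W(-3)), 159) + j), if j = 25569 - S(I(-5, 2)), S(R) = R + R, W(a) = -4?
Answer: 301/7689646 ≈ 3.9144e-5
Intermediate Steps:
I(Y, n) = 7 + n² (I(Y, n) = 7 + (n*(n + n))/2 = 7 + (n*(2*n))/2 = 7 + (2*n²)/2 = 7 + n²)
S(R) = 2*R
j = 25547 (j = 25569 - 2*(7 + 2²) = 25569 - 2*(7 + 4) = 25569 - 2*11 = 25569 - 1*22 = 25569 - 22 = 25547)
M(Q, g) = 1/(-292 + Q)
1/(M(d(-9, W(-3)), 159) + j) = 1/(1/(-292 - 9) + 25547) = 1/(1/(-301) + 25547) = 1/(-1/301 + 25547) = 1/(7689646/301) = 301/7689646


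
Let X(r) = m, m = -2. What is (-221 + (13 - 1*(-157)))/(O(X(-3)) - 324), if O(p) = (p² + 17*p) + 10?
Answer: 51/344 ≈ 0.14826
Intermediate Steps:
X(r) = -2
O(p) = 10 + p² + 17*p
(-221 + (13 - 1*(-157)))/(O(X(-3)) - 324) = (-221 + (13 - 1*(-157)))/((10 + (-2)² + 17*(-2)) - 324) = (-221 + (13 + 157))/((10 + 4 - 34) - 324) = (-221 + 170)/(-20 - 324) = -51/(-344) = -51*(-1/344) = 51/344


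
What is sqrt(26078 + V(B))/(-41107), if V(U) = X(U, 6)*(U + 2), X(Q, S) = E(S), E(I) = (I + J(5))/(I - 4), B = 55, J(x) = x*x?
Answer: -sqrt(107846)/82214 ≈ -0.0039944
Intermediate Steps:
J(x) = x**2
E(I) = (25 + I)/(-4 + I) (E(I) = (I + 5**2)/(I - 4) = (I + 25)/(-4 + I) = (25 + I)/(-4 + I))
X(Q, S) = (25 + S)/(-4 + S)
V(U) = 31 + 31*U/2 (V(U) = ((25 + 6)/(-4 + 6))*(U + 2) = (31/2)*(2 + U) = ((1/2)*31)*(2 + U) = 31*(2 + U)/2 = 31 + 31*U/2)
sqrt(26078 + V(B))/(-41107) = sqrt(26078 + (31 + (31/2)*55))/(-41107) = sqrt(26078 + (31 + 1705/2))*(-1/41107) = sqrt(26078 + 1767/2)*(-1/41107) = sqrt(53923/2)*(-1/41107) = (sqrt(107846)/2)*(-1/41107) = -sqrt(107846)/82214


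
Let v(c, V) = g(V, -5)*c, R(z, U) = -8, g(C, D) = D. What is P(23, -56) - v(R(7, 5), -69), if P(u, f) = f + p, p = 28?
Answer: -68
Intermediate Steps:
v(c, V) = -5*c
P(u, f) = 28 + f (P(u, f) = f + 28 = 28 + f)
P(23, -56) - v(R(7, 5), -69) = (28 - 56) - (-5)*(-8) = -28 - 1*40 = -28 - 40 = -68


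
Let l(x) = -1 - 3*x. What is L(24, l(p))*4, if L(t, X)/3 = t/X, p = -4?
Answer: 288/11 ≈ 26.182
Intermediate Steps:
L(t, X) = 3*t/X (L(t, X) = 3*(t/X) = 3*t/X)
L(24, l(p))*4 = (3*24/(-1 - 3*(-4)))*4 = (3*24/(-1 + 12))*4 = (3*24/11)*4 = (3*24*(1/11))*4 = (72/11)*4 = 288/11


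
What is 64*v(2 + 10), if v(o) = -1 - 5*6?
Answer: -1984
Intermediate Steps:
v(o) = -31 (v(o) = -1 - 30 = -31)
64*v(2 + 10) = 64*(-31) = -1984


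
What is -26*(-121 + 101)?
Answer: 520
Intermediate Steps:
-26*(-121 + 101) = -26*(-20) = 520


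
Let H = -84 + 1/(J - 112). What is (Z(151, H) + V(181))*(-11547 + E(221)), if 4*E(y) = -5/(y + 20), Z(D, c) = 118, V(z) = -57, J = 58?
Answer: -679010093/964 ≈ -7.0437e+5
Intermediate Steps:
H = -4537/54 (H = -84 + 1/(58 - 112) = -84 + 1/(-54) = -84 - 1/54 = -4537/54 ≈ -84.019)
E(y) = -5/(4*(20 + y)) (E(y) = (-5/(y + 20))/4 = (-5/(20 + y))/4 = -5/(4*(20 + y)))
(Z(151, H) + V(181))*(-11547 + E(221)) = (118 - 57)*(-11547 - 5/(80 + 4*221)) = 61*(-11547 - 5/(80 + 884)) = 61*(-11547 - 5/964) = 61*(-11131313/964) = -679010093/964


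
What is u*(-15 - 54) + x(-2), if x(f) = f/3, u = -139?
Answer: 28771/3 ≈ 9590.3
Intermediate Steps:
x(f) = f/3 (x(f) = f*(⅓) = f/3)
u*(-15 - 54) + x(-2) = -139*(-15 - 54) + (⅓)*(-2) = -139*(-69) - ⅔ = 9591 - ⅔ = 28771/3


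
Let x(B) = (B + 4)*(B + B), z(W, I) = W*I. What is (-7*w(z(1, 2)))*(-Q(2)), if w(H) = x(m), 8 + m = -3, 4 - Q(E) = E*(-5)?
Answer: 15092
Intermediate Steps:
z(W, I) = I*W
Q(E) = 4 + 5*E (Q(E) = 4 - E*(-5) = 4 - (-5)*E = 4 + 5*E)
m = -11 (m = -8 - 3 = -11)
x(B) = 2*B*(4 + B) (x(B) = (4 + B)*(2*B) = 2*B*(4 + B))
w(H) = 154 (w(H) = 2*(-11)*(4 - 11) = 2*(-11)*(-7) = 154)
(-7*w(z(1, 2)))*(-Q(2)) = (-7*154)*(-(4 + 5*2)) = -(-1078)*(4 + 10) = -(-1078)*14 = -1078*(-14) = 15092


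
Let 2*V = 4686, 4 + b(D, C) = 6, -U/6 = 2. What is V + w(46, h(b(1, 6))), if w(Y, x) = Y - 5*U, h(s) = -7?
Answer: 2449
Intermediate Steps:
U = -12 (U = -6*2 = -12)
b(D, C) = 2 (b(D, C) = -4 + 6 = 2)
w(Y, x) = 60 + Y (w(Y, x) = Y - 5*(-12) = Y + 60 = 60 + Y)
V = 2343 (V = (1/2)*4686 = 2343)
V + w(46, h(b(1, 6))) = 2343 + (60 + 46) = 2343 + 106 = 2449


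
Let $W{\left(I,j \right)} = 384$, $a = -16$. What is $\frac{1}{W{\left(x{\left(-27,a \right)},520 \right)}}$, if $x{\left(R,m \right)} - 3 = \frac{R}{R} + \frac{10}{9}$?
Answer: $\frac{1}{384} \approx 0.0026042$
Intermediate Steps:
$x{\left(R,m \right)} = \frac{46}{9}$ ($x{\left(R,m \right)} = 3 + \left(\frac{R}{R} + \frac{10}{9}\right) = 3 + \left(1 + 10 \cdot \frac{1}{9}\right) = 3 + \left(1 + \frac{10}{9}\right) = 3 + \frac{19}{9} = \frac{46}{9}$)
$\frac{1}{W{\left(x{\left(-27,a \right)},520 \right)}} = \frac{1}{384}$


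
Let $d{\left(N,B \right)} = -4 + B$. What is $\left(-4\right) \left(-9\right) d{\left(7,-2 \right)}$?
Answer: $-216$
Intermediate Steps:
$\left(-4\right) \left(-9\right) d{\left(7,-2 \right)} = \left(-4\right) \left(-9\right) \left(-4 - 2\right) = 36 \left(-6\right) = -216$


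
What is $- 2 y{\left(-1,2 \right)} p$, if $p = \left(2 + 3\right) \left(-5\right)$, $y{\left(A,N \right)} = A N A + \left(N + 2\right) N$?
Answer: $500$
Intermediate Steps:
$y{\left(A,N \right)} = N A^{2} + N \left(2 + N\right)$ ($y{\left(A,N \right)} = N A^{2} + \left(2 + N\right) N = N A^{2} + N \left(2 + N\right)$)
$p = -25$ ($p = 5 \left(-5\right) = -25$)
$- 2 y{\left(-1,2 \right)} p = - 2 \cdot 2 \left(2 + 2 + \left(-1\right)^{2}\right) \left(-25\right) = - 2 \cdot 2 \left(2 + 2 + 1\right) \left(-25\right) = - 2 \cdot 2 \cdot 5 \left(-25\right) = \left(-2\right) 10 \left(-25\right) = \left(-20\right) \left(-25\right) = 500$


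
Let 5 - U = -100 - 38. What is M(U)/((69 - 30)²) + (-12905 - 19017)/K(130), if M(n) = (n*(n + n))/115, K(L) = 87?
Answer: -11006072/30015 ≈ -366.69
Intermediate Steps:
U = 143 (U = 5 - (-100 - 38) = 5 - 1*(-138) = 5 + 138 = 143)
M(n) = 2*n²/115 (M(n) = (n*(2*n))*(1/115) = (2*n²)*(1/115) = 2*n²/115)
M(U)/((69 - 30)²) + (-12905 - 19017)/K(130) = ((2/115)*143²)/((69 - 30)²) + (-12905 - 19017)/87 = ((2/115)*20449)/(39²) - 31922*1/87 = (40898/115)/1521 - 31922/87 = (40898/115)*(1/1521) - 31922/87 = 242/1035 - 31922/87 = -11006072/30015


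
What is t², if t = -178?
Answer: 31684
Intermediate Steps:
t² = (-178)² = 31684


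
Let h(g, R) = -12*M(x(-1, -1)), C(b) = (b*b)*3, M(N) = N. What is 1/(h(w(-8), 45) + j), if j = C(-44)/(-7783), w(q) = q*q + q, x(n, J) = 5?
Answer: -7783/472788 ≈ -0.016462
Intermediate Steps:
w(q) = q + q² (w(q) = q² + q = q + q²)
C(b) = 3*b² (C(b) = b²*3 = 3*b²)
h(g, R) = -60 (h(g, R) = -12*5 = -60)
j = -5808/7783 (j = (3*(-44)²)/(-7783) = (3*1936)*(-1/7783) = 5808*(-1/7783) = -5808/7783 ≈ -0.74624)
1/(h(w(-8), 45) + j) = 1/(-60 - 5808/7783) = 1/(-472788/7783) = -7783/472788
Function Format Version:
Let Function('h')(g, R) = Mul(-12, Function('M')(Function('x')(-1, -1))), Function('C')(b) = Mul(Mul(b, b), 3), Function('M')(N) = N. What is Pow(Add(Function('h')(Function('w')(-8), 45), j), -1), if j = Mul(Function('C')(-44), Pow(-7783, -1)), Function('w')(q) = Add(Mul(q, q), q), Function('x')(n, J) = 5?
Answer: Rational(-7783, 472788) ≈ -0.016462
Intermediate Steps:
Function('w')(q) = Add(q, Pow(q, 2)) (Function('w')(q) = Add(Pow(q, 2), q) = Add(q, Pow(q, 2)))
Function('C')(b) = Mul(3, Pow(b, 2)) (Function('C')(b) = Mul(Pow(b, 2), 3) = Mul(3, Pow(b, 2)))
Function('h')(g, R) = -60 (Function('h')(g, R) = Mul(-12, 5) = -60)
j = Rational(-5808, 7783) (j = Mul(Mul(3, Pow(-44, 2)), Pow(-7783, -1)) = Mul(Mul(3, 1936), Rational(-1, 7783)) = Mul(5808, Rational(-1, 7783)) = Rational(-5808, 7783) ≈ -0.74624)
Pow(Add(Function('h')(Function('w')(-8), 45), j), -1) = Pow(Add(-60, Rational(-5808, 7783)), -1) = Pow(Rational(-472788, 7783), -1) = Rational(-7783, 472788)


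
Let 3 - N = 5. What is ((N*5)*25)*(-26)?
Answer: 6500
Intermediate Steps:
N = -2 (N = 3 - 1*5 = 3 - 5 = -2)
((N*5)*25)*(-26) = (-2*5*25)*(-26) = -10*25*(-26) = -250*(-26) = 6500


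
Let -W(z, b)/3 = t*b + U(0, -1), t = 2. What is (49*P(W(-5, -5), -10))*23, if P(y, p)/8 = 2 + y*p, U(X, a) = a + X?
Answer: -2957248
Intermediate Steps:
U(X, a) = X + a
W(z, b) = 3 - 6*b (W(z, b) = -3*(2*b + (0 - 1)) = -3*(2*b - 1) = -3*(-1 + 2*b) = 3 - 6*b)
P(y, p) = 16 + 8*p*y (P(y, p) = 8*(2 + y*p) = 8*(2 + p*y) = 16 + 8*p*y)
(49*P(W(-5, -5), -10))*23 = (49*(16 + 8*(-10)*(3 - 6*(-5))))*23 = (49*(16 + 8*(-10)*(3 + 30)))*23 = (49*(16 + 8*(-10)*33))*23 = (49*(16 - 2640))*23 = (49*(-2624))*23 = -128576*23 = -2957248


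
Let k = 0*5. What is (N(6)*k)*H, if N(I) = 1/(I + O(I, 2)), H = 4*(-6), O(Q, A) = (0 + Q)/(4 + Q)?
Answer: 0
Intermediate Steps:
O(Q, A) = Q/(4 + Q)
H = -24
N(I) = 1/(I + I/(4 + I))
k = 0
(N(6)*k)*H = (((4 + 6)/(6*(5 + 6)))*0)*(-24) = (((1/6)*10/11)*0)*(-24) = (((1/6)*(1/11)*10)*0)*(-24) = ((5/33)*0)*(-24) = 0*(-24) = 0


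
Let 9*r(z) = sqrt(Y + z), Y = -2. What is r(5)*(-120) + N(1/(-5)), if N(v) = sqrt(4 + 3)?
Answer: sqrt(7) - 40*sqrt(3)/3 ≈ -20.448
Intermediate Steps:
N(v) = sqrt(7)
r(z) = sqrt(-2 + z)/9
r(5)*(-120) + N(1/(-5)) = (sqrt(-2 + 5)/9)*(-120) + sqrt(7) = (sqrt(3)/9)*(-120) + sqrt(7) = -40*sqrt(3)/3 + sqrt(7) = sqrt(7) - 40*sqrt(3)/3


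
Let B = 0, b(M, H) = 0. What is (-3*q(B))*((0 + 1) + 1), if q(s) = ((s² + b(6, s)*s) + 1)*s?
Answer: 0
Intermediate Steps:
q(s) = s*(1 + s²) (q(s) = ((s² + 0*s) + 1)*s = ((s² + 0) + 1)*s = (s² + 1)*s = (1 + s²)*s = s*(1 + s²))
(-3*q(B))*((0 + 1) + 1) = (-3*(0 + 0³))*((0 + 1) + 1) = (-3*(0 + 0))*(1 + 1) = -3*0*2 = 0*2 = 0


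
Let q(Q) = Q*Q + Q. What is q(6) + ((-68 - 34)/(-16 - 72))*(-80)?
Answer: -558/11 ≈ -50.727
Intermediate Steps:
q(Q) = Q + Q² (q(Q) = Q² + Q = Q + Q²)
q(6) + ((-68 - 34)/(-16 - 72))*(-80) = 6*(1 + 6) + ((-68 - 34)/(-16 - 72))*(-80) = 6*7 - 102/(-88)*(-80) = 42 - 102*(-1/88)*(-80) = 42 + (51/44)*(-80) = 42 - 1020/11 = -558/11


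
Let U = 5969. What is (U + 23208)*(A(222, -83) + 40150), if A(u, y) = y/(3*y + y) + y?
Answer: 4676168613/4 ≈ 1.1690e+9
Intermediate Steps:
A(u, y) = ¼ + y (A(u, y) = y/((4*y)) + y = (1/(4*y))*y + y = ¼ + y)
(U + 23208)*(A(222, -83) + 40150) = (5969 + 23208)*((¼ - 83) + 40150) = 29177*(-331/4 + 40150) = 29177*(160269/4) = 4676168613/4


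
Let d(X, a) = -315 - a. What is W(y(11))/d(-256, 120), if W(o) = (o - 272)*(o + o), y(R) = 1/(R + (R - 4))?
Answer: 979/14094 ≈ 0.069462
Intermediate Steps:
y(R) = 1/(-4 + 2*R) (y(R) = 1/(R + (-4 + R)) = 1/(-4 + 2*R))
W(o) = 2*o*(-272 + o) (W(o) = (-272 + o)*(2*o) = 2*o*(-272 + o))
W(y(11))/d(-256, 120) = (2*(1/(2*(-2 + 11)))*(-272 + 1/(2*(-2 + 11))))/(-315 - 1*120) = (2*((½)/9)*(-272 + (½)/9))/(-315 - 120) = (2*((½)*(⅑))*(-272 + (½)*(⅑)))/(-435) = (2*(1/18)*(-272 + 1/18))*(-1/435) = (2*(1/18)*(-4895/18))*(-1/435) = -4895/162*(-1/435) = 979/14094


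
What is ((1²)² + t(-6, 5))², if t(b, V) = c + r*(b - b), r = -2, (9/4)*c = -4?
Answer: 49/81 ≈ 0.60494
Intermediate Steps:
c = -16/9 (c = (4/9)*(-4) = -16/9 ≈ -1.7778)
t(b, V) = -16/9 (t(b, V) = -16/9 - 2*(b - b) = -16/9 - 2*0 = -16/9 + 0 = -16/9)
((1²)² + t(-6, 5))² = ((1²)² - 16/9)² = (1² - 16/9)² = (1 - 16/9)² = (-7/9)² = 49/81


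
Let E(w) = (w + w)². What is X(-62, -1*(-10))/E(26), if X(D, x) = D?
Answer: -31/1352 ≈ -0.022929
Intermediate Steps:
E(w) = 4*w² (E(w) = (2*w)² = 4*w²)
X(-62, -1*(-10))/E(26) = -62/(4*26²) = -62/(4*676) = -62/2704 = -62*1/2704 = -31/1352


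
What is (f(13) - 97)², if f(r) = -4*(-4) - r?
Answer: 8836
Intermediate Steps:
f(r) = 16 - r
(f(13) - 97)² = ((16 - 1*13) - 97)² = ((16 - 13) - 97)² = (3 - 97)² = (-94)² = 8836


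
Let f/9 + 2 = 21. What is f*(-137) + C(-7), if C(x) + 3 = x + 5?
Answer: -23432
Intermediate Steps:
f = 171 (f = -18 + 9*21 = -18 + 189 = 171)
C(x) = 2 + x (C(x) = -3 + (x + 5) = -3 + (5 + x) = 2 + x)
f*(-137) + C(-7) = 171*(-137) + (2 - 7) = -23427 - 5 = -23432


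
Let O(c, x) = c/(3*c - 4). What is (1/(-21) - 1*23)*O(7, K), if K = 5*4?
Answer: -484/51 ≈ -9.4902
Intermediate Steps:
K = 20
O(c, x) = c/(-4 + 3*c)
(1/(-21) - 1*23)*O(7, K) = (1/(-21) - 1*23)*(7/(-4 + 3*7)) = (-1/21 - 23)*(7/(-4 + 21)) = -484/(3*17) = -484/21*7/17 = -484/51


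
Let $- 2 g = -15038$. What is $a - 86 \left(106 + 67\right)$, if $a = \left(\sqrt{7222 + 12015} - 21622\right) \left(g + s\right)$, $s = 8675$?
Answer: $-350161546 + 16194 \sqrt{19237} \approx -3.4792 \cdot 10^{8}$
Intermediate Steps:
$g = 7519$ ($g = \left(- \frac{1}{2}\right) \left(-15038\right) = 7519$)
$a = -350146668 + 16194 \sqrt{19237}$ ($a = \left(\sqrt{7222 + 12015} - 21622\right) \left(7519 + 8675\right) = \left(\sqrt{19237} - 21622\right) 16194 = \left(-21622 + \sqrt{19237}\right) 16194 = -350146668 + 16194 \sqrt{19237} \approx -3.479 \cdot 10^{8}$)
$a - 86 \left(106 + 67\right) = \left(-350146668 + 16194 \sqrt{19237}\right) - 86 \left(106 + 67\right) = \left(-350146668 + 16194 \sqrt{19237}\right) - 86 \cdot 173 = \left(-350146668 + 16194 \sqrt{19237}\right) - 14878 = -350161546 + 16194 \sqrt{19237}$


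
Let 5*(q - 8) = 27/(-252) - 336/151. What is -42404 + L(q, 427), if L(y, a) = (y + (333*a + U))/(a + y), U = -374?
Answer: -42947403013/1020671 ≈ -42078.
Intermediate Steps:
q = 159259/21140 (q = 8 + (27/(-252) - 336/151)/5 = 8 + (27*(-1/252) - 336*1/151)/5 = 8 + (-3/28 - 336/151)/5 = 8 + (⅕)*(-9861/4228) = 8 - 9861/21140 = 159259/21140 ≈ 7.5335)
L(y, a) = (-374 + y + 333*a)/(a + y) (L(y, a) = (y + (333*a - 374))/(a + y) = (y + (-374 + 333*a))/(a + y) = (-374 + y + 333*a)/(a + y))
-42404 + L(q, 427) = -42404 + (-374 + 159259/21140 + 333*427)/(427 + 159259/21140) = -42404 + (-374 + 159259/21140 + 142191)/(9186039/21140) = -42404 + (21140/9186039)*(2998170639/21140) = -42404 + 333130071/1020671 = -42947403013/1020671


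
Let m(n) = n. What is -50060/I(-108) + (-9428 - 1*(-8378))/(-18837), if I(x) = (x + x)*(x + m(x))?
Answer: -3547585/3487536 ≈ -1.0172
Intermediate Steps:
I(x) = 4*x² (I(x) = (x + x)*(x + x) = (2*x)*(2*x) = 4*x²)
-50060/I(-108) + (-9428 - 1*(-8378))/(-18837) = -50060/(4*(-108)²) + (-9428 - 1*(-8378))/(-18837) = -50060/(4*11664) + (-9428 + 8378)*(-1/18837) = -50060/46656 - 1050*(-1/18837) = -50060*1/46656 + 50/897 = -12515/11664 + 50/897 = -3547585/3487536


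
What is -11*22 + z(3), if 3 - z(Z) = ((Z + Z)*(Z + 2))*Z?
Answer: -329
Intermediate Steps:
z(Z) = 3 - 2*Z²*(2 + Z) (z(Z) = 3 - (Z + Z)*(Z + 2)*Z = 3 - (2*Z)*(2 + Z)*Z = 3 - 2*Z*(2 + Z)*Z = 3 - 2*Z²*(2 + Z))
-11*22 + z(3) = -11*22 + (3 - 4*3² - 2*3³) = -242 + (3 - 4*9 - 2*27) = -242 + (3 - 36 - 54) = -242 - 87 = -329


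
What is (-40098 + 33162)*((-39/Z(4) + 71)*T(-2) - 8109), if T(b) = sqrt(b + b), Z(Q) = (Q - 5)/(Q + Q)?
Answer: 56244024 - 5312976*I ≈ 5.6244e+7 - 5.313e+6*I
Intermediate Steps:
Z(Q) = (-5 + Q)/(2*Q) (Z(Q) = (-5 + Q)/((2*Q)) = (-5 + Q)*(1/(2*Q)) = (-5 + Q)/(2*Q))
T(b) = sqrt(2)*sqrt(b) (T(b) = sqrt(2*b) = sqrt(2)*sqrt(b))
(-40098 + 33162)*((-39/Z(4) + 71)*T(-2) - 8109) = (-40098 + 33162)*((-39*8/(-5 + 4) + 71)*(sqrt(2)*sqrt(-2)) - 8109) = -6936*((-39/((1/2)*(1/4)*(-1)) + 71)*(sqrt(2)*(I*sqrt(2))) - 8109) = -6936*((-39/(-1/8) + 71)*(2*I) - 8109) = -6936*((-39*(-8) + 71)*(2*I) - 8109) = -6936*((312 + 71)*(2*I) - 8109) = -6936*(383*(2*I) - 8109) = -6936*(766*I - 8109) = -6936*(-8109 + 766*I) = 56244024 - 5312976*I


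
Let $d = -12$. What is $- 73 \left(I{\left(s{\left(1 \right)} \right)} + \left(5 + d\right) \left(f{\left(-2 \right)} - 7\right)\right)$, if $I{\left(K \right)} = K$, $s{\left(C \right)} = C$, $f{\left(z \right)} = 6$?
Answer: $-584$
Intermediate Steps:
$- 73 \left(I{\left(s{\left(1 \right)} \right)} + \left(5 + d\right) \left(f{\left(-2 \right)} - 7\right)\right) = - 73 \left(1 + \left(5 - 12\right) \left(6 - 7\right)\right) = - 73 \left(1 - -7\right) = - 73 \left(1 + 7\right) = \left(-73\right) 8 = -584$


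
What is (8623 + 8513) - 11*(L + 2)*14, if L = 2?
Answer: 16520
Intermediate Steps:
(8623 + 8513) - 11*(L + 2)*14 = (8623 + 8513) - 11*(2 + 2)*14 = 17136 - 11*4*14 = 17136 - 44*14 = 17136 - 616 = 16520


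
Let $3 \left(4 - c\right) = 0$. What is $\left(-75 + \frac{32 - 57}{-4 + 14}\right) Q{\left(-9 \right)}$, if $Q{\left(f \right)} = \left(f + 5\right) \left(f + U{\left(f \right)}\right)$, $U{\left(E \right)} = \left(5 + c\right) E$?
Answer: $-27900$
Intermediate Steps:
$c = 4$ ($c = 4 - 0 = 4 + 0 = 4$)
$U{\left(E \right)} = 9 E$ ($U{\left(E \right)} = \left(5 + 4\right) E = 9 E$)
$Q{\left(f \right)} = 10 f \left(5 + f\right)$ ($Q{\left(f \right)} = \left(f + 5\right) \left(f + 9 f\right) = \left(5 + f\right) 10 f = 10 f \left(5 + f\right)$)
$\left(-75 + \frac{32 - 57}{-4 + 14}\right) Q{\left(-9 \right)} = \left(-75 + \frac{32 - 57}{-4 + 14}\right) 10 \left(-9\right) \left(5 - 9\right) = \left(-75 - \frac{25}{10}\right) 10 \left(-9\right) \left(-4\right) = \left(-75 - \frac{5}{2}\right) 360 = \left(- \frac{155}{2}\right) 360 = -27900$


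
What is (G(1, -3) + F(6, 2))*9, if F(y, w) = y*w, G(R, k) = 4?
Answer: 144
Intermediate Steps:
F(y, w) = w*y
(G(1, -3) + F(6, 2))*9 = (4 + 2*6)*9 = (4 + 12)*9 = 16*9 = 144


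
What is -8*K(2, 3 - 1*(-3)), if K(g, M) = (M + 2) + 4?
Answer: -96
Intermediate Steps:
K(g, M) = 6 + M (K(g, M) = (2 + M) + 4 = 6 + M)
-8*K(2, 3 - 1*(-3)) = -8*(6 + (3 - 1*(-3))) = -8*(6 + (3 + 3)) = -8*(6 + 6) = -8*12 = -96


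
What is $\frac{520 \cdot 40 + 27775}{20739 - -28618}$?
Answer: $\frac{48575}{49357} \approx 0.98416$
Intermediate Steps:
$\frac{520 \cdot 40 + 27775}{20739 - -28618} = \frac{20800 + 27775}{20739 + 28618} = \frac{48575}{49357}$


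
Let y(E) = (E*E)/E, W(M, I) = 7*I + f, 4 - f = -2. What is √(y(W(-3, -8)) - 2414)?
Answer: 4*I*√154 ≈ 49.639*I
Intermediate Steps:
f = 6 (f = 4 - 1*(-2) = 4 + 2 = 6)
W(M, I) = 6 + 7*I (W(M, I) = 7*I + 6 = 6 + 7*I)
y(E) = E (y(E) = E²/E = E)
√(y(W(-3, -8)) - 2414) = √((6 + 7*(-8)) - 2414) = √((6 - 56) - 2414) = √(-50 - 2414) = √(-2464) = 4*I*√154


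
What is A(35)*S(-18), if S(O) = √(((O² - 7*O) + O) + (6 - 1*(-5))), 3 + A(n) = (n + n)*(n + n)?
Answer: 4897*√443 ≈ 1.0307e+5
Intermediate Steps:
A(n) = -3 + 4*n² (A(n) = -3 + (n + n)*(n + n) = -3 + (2*n)*(2*n) = -3 + 4*n²)
S(O) = √(11 + O² - 6*O) (S(O) = √((O² - 6*O) + (6 + 5)) = √((O² - 6*O) + 11) = √(11 + O² - 6*O))
A(35)*S(-18) = (-3 + 4*35²)*√(11 + (-18)² - 6*(-18)) = (-3 + 4*1225)*√(11 + 324 + 108) = (-3 + 4900)*√443 = 4897*√443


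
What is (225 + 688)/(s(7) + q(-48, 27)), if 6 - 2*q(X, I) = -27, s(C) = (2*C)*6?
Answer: 1826/201 ≈ 9.0846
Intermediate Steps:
s(C) = 12*C
q(X, I) = 33/2 (q(X, I) = 3 - ½*(-27) = 3 + 27/2 = 33/2)
(225 + 688)/(s(7) + q(-48, 27)) = (225 + 688)/(12*7 + 33/2) = 913/(84 + 33/2) = 913/(201/2) = 913*(2/201) = 1826/201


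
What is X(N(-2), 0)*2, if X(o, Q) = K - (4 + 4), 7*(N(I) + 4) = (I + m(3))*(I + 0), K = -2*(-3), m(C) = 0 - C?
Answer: -4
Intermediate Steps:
m(C) = -C
K = 6
N(I) = -4 + I*(-3 + I)/7 (N(I) = -4 + ((I - 1*3)*(I + 0))/7 = -4 + ((I - 3)*I)/7 = -4 + ((-3 + I)*I)/7 = -4 + (I*(-3 + I))/7 = -4 + I*(-3 + I)/7)
X(o, Q) = -2 (X(o, Q) = 6 - (4 + 4) = 6 - 1*8 = 6 - 8 = -2)
X(N(-2), 0)*2 = -2*2 = -4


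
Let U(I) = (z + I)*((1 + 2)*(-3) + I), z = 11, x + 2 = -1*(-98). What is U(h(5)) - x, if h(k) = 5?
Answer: -160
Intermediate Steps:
x = 96 (x = -2 - 1*(-98) = -2 + 98 = 96)
U(I) = (-9 + I)*(11 + I) (U(I) = (11 + I)*((1 + 2)*(-3) + I) = (11 + I)*(3*(-3) + I) = (11 + I)*(-9 + I) = (-9 + I)*(11 + I))
U(h(5)) - x = (-99 + 5² + 2*5) - 1*96 = (-99 + 25 + 10) - 96 = -64 - 96 = -160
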